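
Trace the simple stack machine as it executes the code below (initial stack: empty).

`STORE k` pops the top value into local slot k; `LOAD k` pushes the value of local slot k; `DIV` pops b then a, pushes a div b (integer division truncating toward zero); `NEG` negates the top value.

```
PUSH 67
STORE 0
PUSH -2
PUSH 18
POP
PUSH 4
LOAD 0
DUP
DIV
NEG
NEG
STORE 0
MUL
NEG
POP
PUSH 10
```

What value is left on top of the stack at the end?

PUSH 67  67
STORE 0  (empty)
PUSH -2  -2
PUSH 18  -2 18
POP      -2
PUSH 4   -2 4
LOAD 0   -2 4 67
DUP      -2 4 67 67
DIV      -2 4 1
NEG      -2 4 -1
NEG      -2 4 1
STORE 0  -2 4
MUL      -8
NEG      8
POP      (empty)
PUSH 10  10

10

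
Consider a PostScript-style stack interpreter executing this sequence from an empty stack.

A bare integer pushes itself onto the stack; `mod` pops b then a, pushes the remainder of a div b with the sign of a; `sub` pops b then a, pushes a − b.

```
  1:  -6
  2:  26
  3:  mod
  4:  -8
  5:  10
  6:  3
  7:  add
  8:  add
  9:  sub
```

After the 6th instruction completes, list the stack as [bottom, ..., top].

-6  : [-6]
26  : [-6, 26]
mod : [-6]
-8  : [-6, -8]
10  : [-6, -8, 10]
3   : [-6, -8, 10, 3]

[-6, -8, 10, 3]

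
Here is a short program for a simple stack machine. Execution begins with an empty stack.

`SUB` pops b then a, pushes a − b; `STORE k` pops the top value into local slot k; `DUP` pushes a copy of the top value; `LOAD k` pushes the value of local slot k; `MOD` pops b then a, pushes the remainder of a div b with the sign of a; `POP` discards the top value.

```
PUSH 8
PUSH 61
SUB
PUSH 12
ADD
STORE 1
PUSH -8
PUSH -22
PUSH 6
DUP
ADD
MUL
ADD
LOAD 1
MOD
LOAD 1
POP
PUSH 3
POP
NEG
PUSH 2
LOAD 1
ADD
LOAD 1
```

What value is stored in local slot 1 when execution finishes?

-41

PUSH 8   : 8
PUSH 61  : 8 61
SUB      : -53
PUSH 12  : -53 12
ADD      : -41
STORE 1  : (empty)
PUSH -8  : -8
PUSH -22 : -8 -22
PUSH 6   : -8 -22 6
DUP      : -8 -22 6 6
ADD      : -8 -22 12
MUL      : -8 -264
ADD      : -272
LOAD 1   : -272 -41
MOD      : -26
LOAD 1   : -26 -41
POP      : -26
PUSH 3   : -26 3
POP      : -26
NEG      : 26
PUSH 2   : 26 2
LOAD 1   : 26 2 -41
ADD      : 26 -39
LOAD 1   : 26 -39 -41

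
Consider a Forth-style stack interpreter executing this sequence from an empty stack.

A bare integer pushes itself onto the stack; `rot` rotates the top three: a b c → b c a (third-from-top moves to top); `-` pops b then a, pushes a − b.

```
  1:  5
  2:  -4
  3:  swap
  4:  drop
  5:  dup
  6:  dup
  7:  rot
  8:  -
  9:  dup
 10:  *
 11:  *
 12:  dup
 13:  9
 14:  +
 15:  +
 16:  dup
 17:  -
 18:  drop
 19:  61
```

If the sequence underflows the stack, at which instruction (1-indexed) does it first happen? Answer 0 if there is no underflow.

0

5    -> [5]
-4   -> [5, -4]
swap -> [-4, 5]
drop -> [-4]
dup  -> [-4, -4]
dup  -> [-4, -4, -4]
rot  -> [-4, -4, -4]
-    -> [-4, 0]
dup  -> [-4, 0, 0]
*    -> [-4, 0]
*    -> [0]
dup  -> [0, 0]
9    -> [0, 0, 9]
+    -> [0, 9]
+    -> [9]
dup  -> [9, 9]
-    -> [0]
drop -> []
61   -> [61]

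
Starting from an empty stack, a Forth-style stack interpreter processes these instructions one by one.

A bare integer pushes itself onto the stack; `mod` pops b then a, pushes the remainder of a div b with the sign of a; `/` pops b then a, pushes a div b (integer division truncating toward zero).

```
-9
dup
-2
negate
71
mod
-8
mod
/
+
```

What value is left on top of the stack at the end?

-13

-9     -> -9
dup    -> -9 -9
-2     -> -9 -9 -2
negate -> -9 -9 2
71     -> -9 -9 2 71
mod    -> -9 -9 2
-8     -> -9 -9 2 -8
mod    -> -9 -9 2
/      -> -9 -4
+      -> -13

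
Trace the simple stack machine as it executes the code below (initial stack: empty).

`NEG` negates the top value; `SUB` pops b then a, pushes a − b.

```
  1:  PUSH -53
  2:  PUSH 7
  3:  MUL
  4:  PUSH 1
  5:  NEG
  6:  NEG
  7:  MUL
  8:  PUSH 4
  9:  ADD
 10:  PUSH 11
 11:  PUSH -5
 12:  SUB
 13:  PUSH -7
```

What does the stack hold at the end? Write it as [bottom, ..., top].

[-367, 16, -7]

PUSH -53 → -53
PUSH 7   → -53 7
MUL      → -371
PUSH 1   → -371 1
NEG      → -371 -1
NEG      → -371 1
MUL      → -371
PUSH 4   → -371 4
ADD      → -367
PUSH 11  → -367 11
PUSH -5  → -367 11 -5
SUB      → -367 16
PUSH -7  → -367 16 -7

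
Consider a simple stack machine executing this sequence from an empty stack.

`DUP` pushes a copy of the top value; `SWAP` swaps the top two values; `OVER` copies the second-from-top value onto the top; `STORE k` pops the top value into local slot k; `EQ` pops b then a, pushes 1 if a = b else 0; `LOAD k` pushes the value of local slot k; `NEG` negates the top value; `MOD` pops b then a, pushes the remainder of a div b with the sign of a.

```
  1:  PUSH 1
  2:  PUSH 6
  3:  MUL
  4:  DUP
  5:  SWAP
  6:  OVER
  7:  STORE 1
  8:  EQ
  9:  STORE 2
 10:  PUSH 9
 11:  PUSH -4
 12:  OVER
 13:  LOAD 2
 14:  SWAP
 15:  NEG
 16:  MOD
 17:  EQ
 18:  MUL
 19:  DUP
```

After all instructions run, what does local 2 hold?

1

PUSH 1   [1]
PUSH 6   [1, 6]
MUL      [6]
DUP      [6, 6]
SWAP     [6, 6]
OVER     [6, 6, 6]
STORE 1  [6, 6]
EQ       [1]
STORE 2  []
PUSH 9   [9]
PUSH -4  [9, -4]
OVER     [9, -4, 9]
LOAD 2   [9, -4, 9, 1]
SWAP     [9, -4, 1, 9]
NEG      [9, -4, 1, -9]
MOD      [9, -4, 1]
EQ       [9, 0]
MUL      [0]
DUP      [0, 0]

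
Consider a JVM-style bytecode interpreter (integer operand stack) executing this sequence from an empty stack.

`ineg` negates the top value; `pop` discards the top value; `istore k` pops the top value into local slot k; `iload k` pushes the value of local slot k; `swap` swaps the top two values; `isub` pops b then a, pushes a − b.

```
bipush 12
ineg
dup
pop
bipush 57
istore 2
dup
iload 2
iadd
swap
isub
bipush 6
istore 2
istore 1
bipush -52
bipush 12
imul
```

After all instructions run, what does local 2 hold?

6

bipush 12  -> 12
ineg       -> -12
dup        -> -12 -12
pop        -> -12
bipush 57  -> -12 57
istore 2   -> -12
dup        -> -12 -12
iload 2    -> -12 -12 57
iadd       -> -12 45
swap       -> 45 -12
isub       -> 57
bipush 6   -> 57 6
istore 2   -> 57
istore 1   -> (empty)
bipush -52 -> -52
bipush 12  -> -52 12
imul       -> -624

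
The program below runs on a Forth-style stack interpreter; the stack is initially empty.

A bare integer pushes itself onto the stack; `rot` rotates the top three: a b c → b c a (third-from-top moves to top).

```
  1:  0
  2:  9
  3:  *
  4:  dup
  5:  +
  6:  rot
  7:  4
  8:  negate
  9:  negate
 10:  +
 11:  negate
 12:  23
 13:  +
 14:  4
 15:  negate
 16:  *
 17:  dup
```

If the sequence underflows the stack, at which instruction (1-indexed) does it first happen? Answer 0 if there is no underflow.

0    [0]
9    [0, 9]
*    [0]
dup  [0, 0]
+    [0]
rot  — needs 3 operands, stack has 1 → underflow

6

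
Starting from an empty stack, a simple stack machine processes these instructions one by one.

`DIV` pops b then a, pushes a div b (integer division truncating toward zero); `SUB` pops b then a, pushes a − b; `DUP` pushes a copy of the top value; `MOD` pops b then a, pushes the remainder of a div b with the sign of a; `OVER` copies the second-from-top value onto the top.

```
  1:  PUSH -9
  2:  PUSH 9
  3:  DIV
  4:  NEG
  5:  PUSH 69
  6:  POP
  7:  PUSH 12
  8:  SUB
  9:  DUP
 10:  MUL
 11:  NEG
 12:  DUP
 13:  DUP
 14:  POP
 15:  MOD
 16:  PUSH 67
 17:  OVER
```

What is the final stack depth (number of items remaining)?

3

PUSH -9  [-9]
PUSH 9   [-9, 9]
DIV      [-1]
NEG      [1]
PUSH 69  [1, 69]
POP      [1]
PUSH 12  [1, 12]
SUB      [-11]
DUP      [-11, -11]
MUL      [121]
NEG      [-121]
DUP      [-121, -121]
DUP      [-121, -121, -121]
POP      [-121, -121]
MOD      [0]
PUSH 67  [0, 67]
OVER     [0, 67, 0]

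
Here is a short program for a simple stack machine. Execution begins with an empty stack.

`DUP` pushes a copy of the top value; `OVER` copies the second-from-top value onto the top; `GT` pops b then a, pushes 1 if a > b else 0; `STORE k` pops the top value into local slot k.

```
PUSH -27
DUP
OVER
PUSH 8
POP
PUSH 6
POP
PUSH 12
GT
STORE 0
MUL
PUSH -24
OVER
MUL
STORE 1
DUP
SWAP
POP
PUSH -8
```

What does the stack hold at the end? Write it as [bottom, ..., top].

[729, -8]

PUSH -27 : [-27]
DUP      : [-27, -27]
OVER     : [-27, -27, -27]
PUSH 8   : [-27, -27, -27, 8]
POP      : [-27, -27, -27]
PUSH 6   : [-27, -27, -27, 6]
POP      : [-27, -27, -27]
PUSH 12  : [-27, -27, -27, 12]
GT       : [-27, -27, 0]
STORE 0  : [-27, -27]
MUL      : [729]
PUSH -24 : [729, -24]
OVER     : [729, -24, 729]
MUL      : [729, -17496]
STORE 1  : [729]
DUP      : [729, 729]
SWAP     : [729, 729]
POP      : [729]
PUSH -8  : [729, -8]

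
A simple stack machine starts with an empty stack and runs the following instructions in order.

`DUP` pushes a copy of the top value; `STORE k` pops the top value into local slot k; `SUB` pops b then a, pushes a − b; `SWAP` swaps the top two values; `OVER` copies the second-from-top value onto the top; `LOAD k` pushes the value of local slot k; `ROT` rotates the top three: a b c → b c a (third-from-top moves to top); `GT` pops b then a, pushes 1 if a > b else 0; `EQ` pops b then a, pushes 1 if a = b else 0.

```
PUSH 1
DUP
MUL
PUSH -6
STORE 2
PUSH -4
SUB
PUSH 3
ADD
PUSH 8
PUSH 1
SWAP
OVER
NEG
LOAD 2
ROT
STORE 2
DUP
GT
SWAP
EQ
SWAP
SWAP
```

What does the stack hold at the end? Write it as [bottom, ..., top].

[8, 1, 0]

PUSH 1  -> 1
DUP     -> 1 1
MUL     -> 1
PUSH -6 -> 1 -6
STORE 2 -> 1
PUSH -4 -> 1 -4
SUB     -> 5
PUSH 3  -> 5 3
ADD     -> 8
PUSH 8  -> 8 8
PUSH 1  -> 8 8 1
SWAP    -> 8 1 8
OVER    -> 8 1 8 1
NEG     -> 8 1 8 -1
LOAD 2  -> 8 1 8 -1 -6
ROT     -> 8 1 -1 -6 8
STORE 2 -> 8 1 -1 -6
DUP     -> 8 1 -1 -6 -6
GT      -> 8 1 -1 0
SWAP    -> 8 1 0 -1
EQ      -> 8 1 0
SWAP    -> 8 0 1
SWAP    -> 8 1 0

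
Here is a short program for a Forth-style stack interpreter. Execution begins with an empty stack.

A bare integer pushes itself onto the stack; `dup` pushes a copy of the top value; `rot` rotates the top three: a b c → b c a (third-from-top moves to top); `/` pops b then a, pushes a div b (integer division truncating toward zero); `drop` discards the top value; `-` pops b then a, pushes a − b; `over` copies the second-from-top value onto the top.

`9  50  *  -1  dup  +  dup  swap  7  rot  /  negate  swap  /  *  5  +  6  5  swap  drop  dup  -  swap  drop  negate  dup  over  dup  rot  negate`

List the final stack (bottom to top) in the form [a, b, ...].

9       9
50      9 50
*       450
-1      450 -1
dup     450 -1 -1
+       450 -2
dup     450 -2 -2
swap    450 -2 -2
7       450 -2 -2 7
rot     450 -2 7 -2
/       450 -2 -3
negate  450 -2 3
swap    450 3 -2
/       450 -1
*       -450
5       -450 5
+       -445
6       -445 6
5       -445 6 5
swap    -445 5 6
drop    -445 5
dup     -445 5 5
-       -445 0
swap    0 -445
drop    0
negate  0
dup     0 0
over    0 0 0
dup     0 0 0 0
rot     0 0 0 0
negate  0 0 0 0

[0, 0, 0, 0]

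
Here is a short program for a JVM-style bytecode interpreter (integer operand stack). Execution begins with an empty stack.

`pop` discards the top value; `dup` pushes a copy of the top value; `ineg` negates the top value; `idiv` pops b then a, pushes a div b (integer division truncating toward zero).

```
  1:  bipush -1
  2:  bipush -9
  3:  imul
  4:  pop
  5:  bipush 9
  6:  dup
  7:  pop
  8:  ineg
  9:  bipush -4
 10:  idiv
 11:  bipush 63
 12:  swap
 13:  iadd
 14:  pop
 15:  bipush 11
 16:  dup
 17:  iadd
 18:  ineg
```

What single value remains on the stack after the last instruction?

-22

bipush -1 : -1
bipush -9 : -1 -9
imul      : 9
pop       : (empty)
bipush 9  : 9
dup       : 9 9
pop       : 9
ineg      : -9
bipush -4 : -9 -4
idiv      : 2
bipush 63 : 2 63
swap      : 63 2
iadd      : 65
pop       : (empty)
bipush 11 : 11
dup       : 11 11
iadd      : 22
ineg      : -22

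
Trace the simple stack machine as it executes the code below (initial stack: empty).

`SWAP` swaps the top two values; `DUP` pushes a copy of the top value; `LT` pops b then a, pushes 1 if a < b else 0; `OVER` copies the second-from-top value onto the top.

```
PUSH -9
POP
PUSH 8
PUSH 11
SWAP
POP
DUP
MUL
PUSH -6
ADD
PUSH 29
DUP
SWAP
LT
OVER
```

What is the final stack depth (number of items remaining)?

3

PUSH -9 -> [-9]
POP     -> []
PUSH 8  -> [8]
PUSH 11 -> [8, 11]
SWAP    -> [11, 8]
POP     -> [11]
DUP     -> [11, 11]
MUL     -> [121]
PUSH -6 -> [121, -6]
ADD     -> [115]
PUSH 29 -> [115, 29]
DUP     -> [115, 29, 29]
SWAP    -> [115, 29, 29]
LT      -> [115, 0]
OVER    -> [115, 0, 115]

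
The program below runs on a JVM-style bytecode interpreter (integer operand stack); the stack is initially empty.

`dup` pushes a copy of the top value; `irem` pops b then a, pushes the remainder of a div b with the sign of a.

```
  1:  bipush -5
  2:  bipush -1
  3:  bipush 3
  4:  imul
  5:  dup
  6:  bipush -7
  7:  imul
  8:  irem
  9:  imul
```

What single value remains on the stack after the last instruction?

bipush -5 → -5
bipush -1 → -5 -1
bipush 3  → -5 -1 3
imul      → -5 -3
dup       → -5 -3 -3
bipush -7 → -5 -3 -3 -7
imul      → -5 -3 21
irem      → -5 -3
imul      → 15

15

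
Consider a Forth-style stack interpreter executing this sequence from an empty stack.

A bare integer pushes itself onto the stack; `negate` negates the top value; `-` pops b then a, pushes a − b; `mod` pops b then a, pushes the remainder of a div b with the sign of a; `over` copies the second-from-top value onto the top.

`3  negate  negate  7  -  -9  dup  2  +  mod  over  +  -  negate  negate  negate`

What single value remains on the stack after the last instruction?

-2

3      → [3]
negate → [-3]
negate → [3]
7      → [3, 7]
-      → [-4]
-9     → [-4, -9]
dup    → [-4, -9, -9]
2      → [-4, -9, -9, 2]
+      → [-4, -9, -7]
mod    → [-4, -2]
over   → [-4, -2, -4]
+      → [-4, -6]
-      → [2]
negate → [-2]
negate → [2]
negate → [-2]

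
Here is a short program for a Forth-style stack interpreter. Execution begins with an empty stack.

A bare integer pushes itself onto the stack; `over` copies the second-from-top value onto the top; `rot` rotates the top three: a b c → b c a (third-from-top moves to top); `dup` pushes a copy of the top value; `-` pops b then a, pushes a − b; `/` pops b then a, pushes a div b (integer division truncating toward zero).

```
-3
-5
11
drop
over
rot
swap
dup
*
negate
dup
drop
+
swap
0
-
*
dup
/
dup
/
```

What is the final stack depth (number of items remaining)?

1

-3     -> -3
-5     -> -3 -5
11     -> -3 -5 11
drop   -> -3 -5
over   -> -3 -5 -3
rot    -> -5 -3 -3
swap   -> -5 -3 -3
dup    -> -5 -3 -3 -3
*      -> -5 -3 9
negate -> -5 -3 -9
dup    -> -5 -3 -9 -9
drop   -> -5 -3 -9
+      -> -5 -12
swap   -> -12 -5
0      -> -12 -5 0
-      -> -12 -5
*      -> 60
dup    -> 60 60
/      -> 1
dup    -> 1 1
/      -> 1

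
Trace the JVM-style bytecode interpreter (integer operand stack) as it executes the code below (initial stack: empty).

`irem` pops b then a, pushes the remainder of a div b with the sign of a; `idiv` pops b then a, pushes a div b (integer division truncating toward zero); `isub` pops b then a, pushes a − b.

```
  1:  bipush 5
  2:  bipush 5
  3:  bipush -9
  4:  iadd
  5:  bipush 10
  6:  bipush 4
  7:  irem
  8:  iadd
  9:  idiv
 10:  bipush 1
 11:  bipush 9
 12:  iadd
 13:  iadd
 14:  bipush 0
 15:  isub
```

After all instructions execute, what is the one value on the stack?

bipush 5  → [5]
bipush 5  → [5, 5]
bipush -9 → [5, 5, -9]
iadd      → [5, -4]
bipush 10 → [5, -4, 10]
bipush 4  → [5, -4, 10, 4]
irem      → [5, -4, 2]
iadd      → [5, -2]
idiv      → [-2]
bipush 1  → [-2, 1]
bipush 9  → [-2, 1, 9]
iadd      → [-2, 10]
iadd      → [8]
bipush 0  → [8, 0]
isub      → [8]

8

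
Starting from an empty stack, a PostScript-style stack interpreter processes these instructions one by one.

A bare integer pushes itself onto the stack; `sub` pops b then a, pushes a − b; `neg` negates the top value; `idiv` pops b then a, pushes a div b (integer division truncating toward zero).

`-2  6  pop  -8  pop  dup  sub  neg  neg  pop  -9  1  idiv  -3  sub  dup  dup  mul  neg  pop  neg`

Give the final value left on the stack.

6

-2   : -2
6    : -2 6
pop  : -2
-8   : -2 -8
pop  : -2
dup  : -2 -2
sub  : 0
neg  : 0
neg  : 0
pop  : (empty)
-9   : -9
1    : -9 1
idiv : -9
-3   : -9 -3
sub  : -6
dup  : -6 -6
dup  : -6 -6 -6
mul  : -6 36
neg  : -6 -36
pop  : -6
neg  : 6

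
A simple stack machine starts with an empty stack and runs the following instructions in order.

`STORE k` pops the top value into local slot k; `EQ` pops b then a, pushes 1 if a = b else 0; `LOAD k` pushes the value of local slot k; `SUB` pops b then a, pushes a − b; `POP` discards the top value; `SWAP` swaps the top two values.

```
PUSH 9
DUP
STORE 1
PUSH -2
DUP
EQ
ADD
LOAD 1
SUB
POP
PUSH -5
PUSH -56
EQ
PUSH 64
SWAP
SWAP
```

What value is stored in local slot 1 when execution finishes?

PUSH 9   : 9
DUP      : 9 9
STORE 1  : 9
PUSH -2  : 9 -2
DUP      : 9 -2 -2
EQ       : 9 1
ADD      : 10
LOAD 1   : 10 9
SUB      : 1
POP      : (empty)
PUSH -5  : -5
PUSH -56 : -5 -56
EQ       : 0
PUSH 64  : 0 64
SWAP     : 64 0
SWAP     : 0 64

9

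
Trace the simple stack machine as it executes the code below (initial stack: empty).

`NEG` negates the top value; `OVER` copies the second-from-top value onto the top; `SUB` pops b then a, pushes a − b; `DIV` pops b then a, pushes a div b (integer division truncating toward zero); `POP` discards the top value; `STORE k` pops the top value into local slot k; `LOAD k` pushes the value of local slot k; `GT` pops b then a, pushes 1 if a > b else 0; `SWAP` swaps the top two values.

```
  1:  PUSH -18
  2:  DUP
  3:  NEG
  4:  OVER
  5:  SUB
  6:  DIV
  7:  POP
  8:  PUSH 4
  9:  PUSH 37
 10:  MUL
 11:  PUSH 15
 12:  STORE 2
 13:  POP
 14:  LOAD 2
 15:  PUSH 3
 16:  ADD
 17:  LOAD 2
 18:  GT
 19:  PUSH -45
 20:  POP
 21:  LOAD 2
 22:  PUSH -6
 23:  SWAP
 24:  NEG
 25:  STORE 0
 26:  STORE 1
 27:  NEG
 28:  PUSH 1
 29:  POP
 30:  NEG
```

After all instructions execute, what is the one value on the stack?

PUSH -18 → -18
DUP      → -18 -18
NEG      → -18 18
OVER     → -18 18 -18
SUB      → -18 36
DIV      → 0
POP      → (empty)
PUSH 4   → 4
PUSH 37  → 4 37
MUL      → 148
PUSH 15  → 148 15
STORE 2  → 148
POP      → (empty)
LOAD 2   → 15
PUSH 3   → 15 3
ADD      → 18
LOAD 2   → 18 15
GT       → 1
PUSH -45 → 1 -45
POP      → 1
LOAD 2   → 1 15
PUSH -6  → 1 15 -6
SWAP     → 1 -6 15
NEG      → 1 -6 -15
STORE 0  → 1 -6
STORE 1  → 1
NEG      → -1
PUSH 1   → -1 1
POP      → -1
NEG      → 1

1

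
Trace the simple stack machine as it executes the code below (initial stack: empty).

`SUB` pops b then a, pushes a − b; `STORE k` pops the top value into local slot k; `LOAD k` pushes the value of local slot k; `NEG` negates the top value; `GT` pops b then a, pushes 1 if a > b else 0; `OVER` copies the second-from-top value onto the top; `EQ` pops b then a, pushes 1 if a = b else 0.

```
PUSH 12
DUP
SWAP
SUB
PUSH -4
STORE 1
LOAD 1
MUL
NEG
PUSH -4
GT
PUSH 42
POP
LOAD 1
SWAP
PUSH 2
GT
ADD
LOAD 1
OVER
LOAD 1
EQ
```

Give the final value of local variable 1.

PUSH 12 -> 12
DUP     -> 12 12
SWAP    -> 12 12
SUB     -> 0
PUSH -4 -> 0 -4
STORE 1 -> 0
LOAD 1  -> 0 -4
MUL     -> 0
NEG     -> 0
PUSH -4 -> 0 -4
GT      -> 1
PUSH 42 -> 1 42
POP     -> 1
LOAD 1  -> 1 -4
SWAP    -> -4 1
PUSH 2  -> -4 1 2
GT      -> -4 0
ADD     -> -4
LOAD 1  -> -4 -4
OVER    -> -4 -4 -4
LOAD 1  -> -4 -4 -4 -4
EQ      -> -4 -4 1

-4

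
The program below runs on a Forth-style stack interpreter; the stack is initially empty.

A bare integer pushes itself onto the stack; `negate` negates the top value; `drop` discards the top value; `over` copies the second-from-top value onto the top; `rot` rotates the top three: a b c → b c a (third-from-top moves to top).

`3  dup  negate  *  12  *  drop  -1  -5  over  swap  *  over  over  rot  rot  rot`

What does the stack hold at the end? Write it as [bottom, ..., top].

3      → 3
dup    → 3 3
negate → 3 -3
*      → -9
12     → -9 12
*      → -108
drop   → (empty)
-1     → -1
-5     → -1 -5
over   → -1 -5 -1
swap   → -1 -1 -5
*      → -1 5
over   → -1 5 -1
over   → -1 5 -1 5
rot    → -1 -1 5 5
rot    → -1 5 5 -1
rot    → -1 5 -1 5

[-1, 5, -1, 5]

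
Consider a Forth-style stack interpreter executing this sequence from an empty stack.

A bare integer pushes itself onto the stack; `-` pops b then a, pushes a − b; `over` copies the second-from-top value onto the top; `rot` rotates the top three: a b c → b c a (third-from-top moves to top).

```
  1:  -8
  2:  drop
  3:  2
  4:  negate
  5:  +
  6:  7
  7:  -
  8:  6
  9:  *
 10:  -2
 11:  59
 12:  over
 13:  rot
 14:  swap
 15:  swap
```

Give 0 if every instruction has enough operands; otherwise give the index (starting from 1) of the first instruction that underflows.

5

-8     → [-8]
drop   → []
2      → [2]
negate → [-2]
+  — needs 2 operands, stack has 1 → underflow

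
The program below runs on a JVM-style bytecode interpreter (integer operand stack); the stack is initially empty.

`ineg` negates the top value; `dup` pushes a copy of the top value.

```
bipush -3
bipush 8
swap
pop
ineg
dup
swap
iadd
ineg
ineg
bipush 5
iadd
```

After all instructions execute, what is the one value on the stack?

bipush -3 -> [-3]
bipush 8  -> [-3, 8]
swap      -> [8, -3]
pop       -> [8]
ineg      -> [-8]
dup       -> [-8, -8]
swap      -> [-8, -8]
iadd      -> [-16]
ineg      -> [16]
ineg      -> [-16]
bipush 5  -> [-16, 5]
iadd      -> [-11]

-11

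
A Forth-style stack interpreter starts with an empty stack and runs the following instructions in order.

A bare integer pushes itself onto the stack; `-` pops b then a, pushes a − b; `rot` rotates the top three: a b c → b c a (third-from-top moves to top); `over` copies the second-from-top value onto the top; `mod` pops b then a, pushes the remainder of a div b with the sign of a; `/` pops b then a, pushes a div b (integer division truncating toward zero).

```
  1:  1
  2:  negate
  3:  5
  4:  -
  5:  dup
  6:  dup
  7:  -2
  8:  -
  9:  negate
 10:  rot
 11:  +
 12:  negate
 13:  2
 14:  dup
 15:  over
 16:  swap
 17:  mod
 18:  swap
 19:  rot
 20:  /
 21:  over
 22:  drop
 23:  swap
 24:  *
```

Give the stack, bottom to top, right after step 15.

1      -> [1]
negate -> [-1]
5      -> [-1, 5]
-      -> [-6]
dup    -> [-6, -6]
dup    -> [-6, -6, -6]
-2     -> [-6, -6, -6, -2]
-      -> [-6, -6, -4]
negate -> [-6, -6, 4]
rot    -> [-6, 4, -6]
+      -> [-6, -2]
negate -> [-6, 2]
2      -> [-6, 2, 2]
dup    -> [-6, 2, 2, 2]
over   -> [-6, 2, 2, 2, 2]

[-6, 2, 2, 2, 2]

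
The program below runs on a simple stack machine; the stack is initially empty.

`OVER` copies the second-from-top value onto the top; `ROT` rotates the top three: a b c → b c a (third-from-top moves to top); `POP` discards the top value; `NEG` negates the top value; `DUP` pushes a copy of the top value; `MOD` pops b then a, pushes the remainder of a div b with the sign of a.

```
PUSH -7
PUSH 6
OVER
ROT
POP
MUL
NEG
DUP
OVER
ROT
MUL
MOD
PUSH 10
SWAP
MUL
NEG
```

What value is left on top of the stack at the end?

-420

PUSH -7 -> -7
PUSH 6  -> -7 6
OVER    -> -7 6 -7
ROT     -> 6 -7 -7
POP     -> 6 -7
MUL     -> -42
NEG     -> 42
DUP     -> 42 42
OVER    -> 42 42 42
ROT     -> 42 42 42
MUL     -> 42 1764
MOD     -> 42
PUSH 10 -> 42 10
SWAP    -> 10 42
MUL     -> 420
NEG     -> -420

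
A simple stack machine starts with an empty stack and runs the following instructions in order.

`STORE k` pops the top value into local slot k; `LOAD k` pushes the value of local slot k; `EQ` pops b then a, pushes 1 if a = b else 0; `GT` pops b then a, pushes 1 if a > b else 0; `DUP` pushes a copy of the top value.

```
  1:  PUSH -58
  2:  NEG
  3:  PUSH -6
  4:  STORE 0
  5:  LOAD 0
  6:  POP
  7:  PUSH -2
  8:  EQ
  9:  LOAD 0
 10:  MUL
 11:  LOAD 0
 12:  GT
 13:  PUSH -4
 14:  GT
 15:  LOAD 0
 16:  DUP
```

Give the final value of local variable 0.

-6

PUSH -58  [-58]
NEG       [58]
PUSH -6   [58, -6]
STORE 0   [58]
LOAD 0    [58, -6]
POP       [58]
PUSH -2   [58, -2]
EQ        [0]
LOAD 0    [0, -6]
MUL       [0]
LOAD 0    [0, -6]
GT        [1]
PUSH -4   [1, -4]
GT        [1]
LOAD 0    [1, -6]
DUP       [1, -6, -6]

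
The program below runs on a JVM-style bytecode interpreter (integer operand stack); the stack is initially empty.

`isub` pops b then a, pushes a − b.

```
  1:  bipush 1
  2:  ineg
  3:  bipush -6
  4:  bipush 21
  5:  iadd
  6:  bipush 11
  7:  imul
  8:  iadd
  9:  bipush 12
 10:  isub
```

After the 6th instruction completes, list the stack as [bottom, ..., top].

[-1, 15, 11]

bipush 1  → 1
ineg      → -1
bipush -6 → -1 -6
bipush 21 → -1 -6 21
iadd      → -1 15
bipush 11 → -1 15 11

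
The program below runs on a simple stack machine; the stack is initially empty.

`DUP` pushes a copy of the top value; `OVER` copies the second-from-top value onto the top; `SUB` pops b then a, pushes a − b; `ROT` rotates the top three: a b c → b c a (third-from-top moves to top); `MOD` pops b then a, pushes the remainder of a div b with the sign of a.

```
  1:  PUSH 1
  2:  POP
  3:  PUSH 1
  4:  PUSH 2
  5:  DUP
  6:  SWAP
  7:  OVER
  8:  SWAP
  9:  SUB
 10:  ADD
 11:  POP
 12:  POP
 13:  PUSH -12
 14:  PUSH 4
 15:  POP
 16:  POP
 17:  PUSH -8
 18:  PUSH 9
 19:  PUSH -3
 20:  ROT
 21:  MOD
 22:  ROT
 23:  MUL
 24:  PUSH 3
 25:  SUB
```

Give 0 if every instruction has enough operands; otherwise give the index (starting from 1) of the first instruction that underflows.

PUSH 1   → 1
POP      → (empty)
PUSH 1   → 1
PUSH 2   → 1 2
DUP      → 1 2 2
SWAP     → 1 2 2
OVER     → 1 2 2 2
SWAP     → 1 2 2 2
SUB      → 1 2 0
ADD      → 1 2
POP      → 1
POP      → (empty)
PUSH -12 → -12
PUSH 4   → -12 4
POP      → -12
POP      → (empty)
PUSH -8  → -8
PUSH 9   → -8 9
PUSH -3  → -8 9 -3
ROT      → 9 -3 -8
MOD      → 9 -3
ROT  — needs 3 operands, stack has 2 → underflow

22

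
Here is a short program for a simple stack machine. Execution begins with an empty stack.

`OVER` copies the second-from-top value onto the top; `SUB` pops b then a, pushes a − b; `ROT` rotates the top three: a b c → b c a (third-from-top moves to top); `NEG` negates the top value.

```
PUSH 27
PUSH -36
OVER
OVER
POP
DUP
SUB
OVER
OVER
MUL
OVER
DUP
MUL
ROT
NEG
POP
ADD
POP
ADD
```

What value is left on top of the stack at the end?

-9

PUSH 27   [27]
PUSH -36  [27, -36]
OVER      [27, -36, 27]
OVER      [27, -36, 27, -36]
POP       [27, -36, 27]
DUP       [27, -36, 27, 27]
SUB       [27, -36, 0]
OVER      [27, -36, 0, -36]
OVER      [27, -36, 0, -36, 0]
MUL       [27, -36, 0, 0]
OVER      [27, -36, 0, 0, 0]
DUP       [27, -36, 0, 0, 0, 0]
MUL       [27, -36, 0, 0, 0]
ROT       [27, -36, 0, 0, 0]
NEG       [27, -36, 0, 0, 0]
POP       [27, -36, 0, 0]
ADD       [27, -36, 0]
POP       [27, -36]
ADD       [-9]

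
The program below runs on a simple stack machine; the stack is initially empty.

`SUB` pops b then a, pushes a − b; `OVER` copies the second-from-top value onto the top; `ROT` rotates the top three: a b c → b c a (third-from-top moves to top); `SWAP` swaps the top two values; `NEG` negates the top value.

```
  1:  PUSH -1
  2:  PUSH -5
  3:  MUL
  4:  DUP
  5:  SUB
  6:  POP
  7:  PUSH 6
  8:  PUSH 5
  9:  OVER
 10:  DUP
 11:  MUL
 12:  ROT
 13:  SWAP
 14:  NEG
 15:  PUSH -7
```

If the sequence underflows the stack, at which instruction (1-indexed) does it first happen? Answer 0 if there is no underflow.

PUSH -1  [-1]
PUSH -5  [-1, -5]
MUL      [5]
DUP      [5, 5]
SUB      [0]
POP      []
PUSH 6   [6]
PUSH 5   [6, 5]
OVER     [6, 5, 6]
DUP      [6, 5, 6, 6]
MUL      [6, 5, 36]
ROT      [5, 36, 6]
SWAP     [5, 6, 36]
NEG      [5, 6, -36]
PUSH -7  [5, 6, -36, -7]

0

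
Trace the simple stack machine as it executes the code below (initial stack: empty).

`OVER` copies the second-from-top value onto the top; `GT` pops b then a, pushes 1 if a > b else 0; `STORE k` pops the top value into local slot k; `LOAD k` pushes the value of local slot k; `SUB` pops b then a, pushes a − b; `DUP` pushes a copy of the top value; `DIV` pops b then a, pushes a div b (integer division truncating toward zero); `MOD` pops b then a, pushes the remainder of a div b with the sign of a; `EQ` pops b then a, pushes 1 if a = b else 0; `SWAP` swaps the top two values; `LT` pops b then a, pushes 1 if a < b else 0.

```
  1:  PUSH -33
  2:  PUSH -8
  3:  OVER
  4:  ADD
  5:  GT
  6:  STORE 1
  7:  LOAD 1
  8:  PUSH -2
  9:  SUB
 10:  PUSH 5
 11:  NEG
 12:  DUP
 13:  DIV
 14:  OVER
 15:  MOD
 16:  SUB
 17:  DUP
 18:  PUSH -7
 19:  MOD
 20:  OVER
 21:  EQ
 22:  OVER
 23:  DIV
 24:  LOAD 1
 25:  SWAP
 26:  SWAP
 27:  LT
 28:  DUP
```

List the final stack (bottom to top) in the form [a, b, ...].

[2, 1, 1]

PUSH -33 -> [-33]
PUSH -8  -> [-33, -8]
OVER     -> [-33, -8, -33]
ADD      -> [-33, -41]
GT       -> [1]
STORE 1  -> []
LOAD 1   -> [1]
PUSH -2  -> [1, -2]
SUB      -> [3]
PUSH 5   -> [3, 5]
NEG      -> [3, -5]
DUP      -> [3, -5, -5]
DIV      -> [3, 1]
OVER     -> [3, 1, 3]
MOD      -> [3, 1]
SUB      -> [2]
DUP      -> [2, 2]
PUSH -7  -> [2, 2, -7]
MOD      -> [2, 2]
OVER     -> [2, 2, 2]
EQ       -> [2, 1]
OVER     -> [2, 1, 2]
DIV      -> [2, 0]
LOAD 1   -> [2, 0, 1]
SWAP     -> [2, 1, 0]
SWAP     -> [2, 0, 1]
LT       -> [2, 1]
DUP      -> [2, 1, 1]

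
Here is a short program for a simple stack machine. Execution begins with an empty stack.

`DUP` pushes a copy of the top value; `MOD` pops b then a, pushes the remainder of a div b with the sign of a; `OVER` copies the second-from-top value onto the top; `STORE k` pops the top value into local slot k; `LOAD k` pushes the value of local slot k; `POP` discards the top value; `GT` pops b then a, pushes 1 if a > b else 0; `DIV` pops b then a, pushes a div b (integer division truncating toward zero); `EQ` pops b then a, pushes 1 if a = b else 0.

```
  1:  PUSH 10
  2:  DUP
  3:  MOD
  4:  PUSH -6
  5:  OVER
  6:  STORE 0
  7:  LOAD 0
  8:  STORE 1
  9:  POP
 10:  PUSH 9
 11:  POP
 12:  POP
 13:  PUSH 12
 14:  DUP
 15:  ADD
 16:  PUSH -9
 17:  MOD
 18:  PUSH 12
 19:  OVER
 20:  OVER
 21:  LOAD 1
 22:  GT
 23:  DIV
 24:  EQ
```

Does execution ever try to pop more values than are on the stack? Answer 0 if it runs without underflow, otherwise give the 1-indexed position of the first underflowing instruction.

PUSH 10 -> [10]
DUP     -> [10, 10]
MOD     -> [0]
PUSH -6 -> [0, -6]
OVER    -> [0, -6, 0]
STORE 0 -> [0, -6]
LOAD 0  -> [0, -6, 0]
STORE 1 -> [0, -6]
POP     -> [0]
PUSH 9  -> [0, 9]
POP     -> [0]
POP     -> []
PUSH 12 -> [12]
DUP     -> [12, 12]
ADD     -> [24]
PUSH -9 -> [24, -9]
MOD     -> [6]
PUSH 12 -> [6, 12]
OVER    -> [6, 12, 6]
OVER    -> [6, 12, 6, 12]
LOAD 1  -> [6, 12, 6, 12, 0]
GT      -> [6, 12, 6, 1]
DIV     -> [6, 12, 6]
EQ      -> [6, 0]

0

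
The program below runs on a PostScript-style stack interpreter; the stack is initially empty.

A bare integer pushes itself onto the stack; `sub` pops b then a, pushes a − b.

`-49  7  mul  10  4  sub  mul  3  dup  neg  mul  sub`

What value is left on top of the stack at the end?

-2049

-49 -> -49
7   -> -49 7
mul -> -343
10  -> -343 10
4   -> -343 10 4
sub -> -343 6
mul -> -2058
3   -> -2058 3
dup -> -2058 3 3
neg -> -2058 3 -3
mul -> -2058 -9
sub -> -2049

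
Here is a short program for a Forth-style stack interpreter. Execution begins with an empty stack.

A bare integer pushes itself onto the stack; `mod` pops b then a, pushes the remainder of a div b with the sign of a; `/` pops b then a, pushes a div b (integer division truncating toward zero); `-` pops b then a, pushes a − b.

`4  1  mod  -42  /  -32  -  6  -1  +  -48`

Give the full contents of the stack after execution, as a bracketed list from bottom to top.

4   : 4
1   : 4 1
mod : 0
-42 : 0 -42
/   : 0
-32 : 0 -32
-   : 32
6   : 32 6
-1  : 32 6 -1
+   : 32 5
-48 : 32 5 -48

[32, 5, -48]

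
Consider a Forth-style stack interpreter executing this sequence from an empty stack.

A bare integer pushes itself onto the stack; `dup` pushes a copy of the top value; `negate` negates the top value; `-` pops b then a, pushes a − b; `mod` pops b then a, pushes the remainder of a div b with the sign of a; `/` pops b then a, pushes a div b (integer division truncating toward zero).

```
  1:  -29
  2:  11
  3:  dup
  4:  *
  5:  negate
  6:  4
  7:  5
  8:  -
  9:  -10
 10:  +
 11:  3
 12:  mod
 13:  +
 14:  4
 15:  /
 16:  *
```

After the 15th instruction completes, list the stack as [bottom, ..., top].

[-29, -30]

-29    -> [-29]
11     -> [-29, 11]
dup    -> [-29, 11, 11]
*      -> [-29, 121]
negate -> [-29, -121]
4      -> [-29, -121, 4]
5      -> [-29, -121, 4, 5]
-      -> [-29, -121, -1]
-10    -> [-29, -121, -1, -10]
+      -> [-29, -121, -11]
3      -> [-29, -121, -11, 3]
mod    -> [-29, -121, -2]
+      -> [-29, -123]
4      -> [-29, -123, 4]
/      -> [-29, -30]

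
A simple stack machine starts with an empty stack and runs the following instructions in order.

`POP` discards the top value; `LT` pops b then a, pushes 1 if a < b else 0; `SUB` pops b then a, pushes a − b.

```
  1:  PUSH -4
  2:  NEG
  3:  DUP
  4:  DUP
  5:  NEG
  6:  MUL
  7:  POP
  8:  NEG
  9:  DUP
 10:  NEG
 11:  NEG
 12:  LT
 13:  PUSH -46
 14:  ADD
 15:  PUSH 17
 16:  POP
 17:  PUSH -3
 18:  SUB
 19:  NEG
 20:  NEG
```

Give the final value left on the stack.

PUSH -4   -4
NEG       4
DUP       4 4
DUP       4 4 4
NEG       4 4 -4
MUL       4 -16
POP       4
NEG       -4
DUP       -4 -4
NEG       -4 4
NEG       -4 -4
LT        0
PUSH -46  0 -46
ADD       -46
PUSH 17   -46 17
POP       -46
PUSH -3   -46 -3
SUB       -43
NEG       43
NEG       -43

-43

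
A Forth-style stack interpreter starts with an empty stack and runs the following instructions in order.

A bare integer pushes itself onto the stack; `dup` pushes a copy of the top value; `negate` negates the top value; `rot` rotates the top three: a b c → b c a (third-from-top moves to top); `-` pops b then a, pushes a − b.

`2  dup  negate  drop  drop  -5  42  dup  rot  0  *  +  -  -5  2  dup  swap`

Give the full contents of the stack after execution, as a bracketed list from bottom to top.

2      → 2
dup    → 2 2
negate → 2 -2
drop   → 2
drop   → (empty)
-5     → -5
42     → -5 42
dup    → -5 42 42
rot    → 42 42 -5
0      → 42 42 -5 0
*      → 42 42 0
+      → 42 42
-      → 0
-5     → 0 -5
2      → 0 -5 2
dup    → 0 -5 2 2
swap   → 0 -5 2 2

[0, -5, 2, 2]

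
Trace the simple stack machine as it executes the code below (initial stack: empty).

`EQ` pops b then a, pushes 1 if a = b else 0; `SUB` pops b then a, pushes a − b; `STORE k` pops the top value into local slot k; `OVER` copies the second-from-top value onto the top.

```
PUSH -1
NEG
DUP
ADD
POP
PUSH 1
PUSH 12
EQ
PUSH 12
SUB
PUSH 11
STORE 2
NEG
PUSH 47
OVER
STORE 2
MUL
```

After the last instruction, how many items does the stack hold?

PUSH -1  [-1]
NEG      [1]
DUP      [1, 1]
ADD      [2]
POP      []
PUSH 1   [1]
PUSH 12  [1, 12]
EQ       [0]
PUSH 12  [0, 12]
SUB      [-12]
PUSH 11  [-12, 11]
STORE 2  [-12]
NEG      [12]
PUSH 47  [12, 47]
OVER     [12, 47, 12]
STORE 2  [12, 47]
MUL      [564]

1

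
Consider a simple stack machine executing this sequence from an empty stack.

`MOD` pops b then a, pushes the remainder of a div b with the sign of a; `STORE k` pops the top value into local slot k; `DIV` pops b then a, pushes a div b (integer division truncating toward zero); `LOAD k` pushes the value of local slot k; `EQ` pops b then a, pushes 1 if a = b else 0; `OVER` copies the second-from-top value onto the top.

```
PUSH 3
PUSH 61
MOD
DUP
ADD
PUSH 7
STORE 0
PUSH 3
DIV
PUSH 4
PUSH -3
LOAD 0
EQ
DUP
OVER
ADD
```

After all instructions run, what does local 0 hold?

PUSH 3  -> 3
PUSH 61 -> 3 61
MOD     -> 3
DUP     -> 3 3
ADD     -> 6
PUSH 7  -> 6 7
STORE 0 -> 6
PUSH 3  -> 6 3
DIV     -> 2
PUSH 4  -> 2 4
PUSH -3 -> 2 4 -3
LOAD 0  -> 2 4 -3 7
EQ      -> 2 4 0
DUP     -> 2 4 0 0
OVER    -> 2 4 0 0 0
ADD     -> 2 4 0 0

7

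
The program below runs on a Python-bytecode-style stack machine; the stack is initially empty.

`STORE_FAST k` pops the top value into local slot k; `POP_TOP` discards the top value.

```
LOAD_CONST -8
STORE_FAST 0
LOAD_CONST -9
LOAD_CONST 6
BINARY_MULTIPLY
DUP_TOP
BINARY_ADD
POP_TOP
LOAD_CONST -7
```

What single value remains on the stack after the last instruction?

LOAD_CONST -8   : -8
STORE_FAST 0    : (empty)
LOAD_CONST -9   : -9
LOAD_CONST 6    : -9 6
BINARY_MULTIPLY : -54
DUP_TOP         : -54 -54
BINARY_ADD      : -108
POP_TOP         : (empty)
LOAD_CONST -7   : -7

-7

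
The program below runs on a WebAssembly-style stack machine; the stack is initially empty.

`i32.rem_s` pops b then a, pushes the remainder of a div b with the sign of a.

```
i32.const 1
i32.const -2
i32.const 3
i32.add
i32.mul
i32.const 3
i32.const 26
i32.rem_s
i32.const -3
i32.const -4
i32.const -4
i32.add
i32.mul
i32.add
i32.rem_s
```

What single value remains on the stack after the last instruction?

i32.const 1   [1]
i32.const -2  [1, -2]
i32.const 3   [1, -2, 3]
i32.add       [1, 1]
i32.mul       [1]
i32.const 3   [1, 3]
i32.const 26  [1, 3, 26]
i32.rem_s     [1, 3]
i32.const -3  [1, 3, -3]
i32.const -4  [1, 3, -3, -4]
i32.const -4  [1, 3, -3, -4, -4]
i32.add       [1, 3, -3, -8]
i32.mul       [1, 3, 24]
i32.add       [1, 27]
i32.rem_s     [1]

1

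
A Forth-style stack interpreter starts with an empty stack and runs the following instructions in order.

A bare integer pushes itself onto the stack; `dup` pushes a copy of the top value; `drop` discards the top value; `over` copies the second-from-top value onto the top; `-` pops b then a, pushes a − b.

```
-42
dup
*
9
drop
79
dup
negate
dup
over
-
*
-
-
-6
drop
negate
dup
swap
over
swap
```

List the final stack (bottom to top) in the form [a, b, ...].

[-1685, -1685, -1685]

-42     [-42]
dup     [-42, -42]
*       [1764]
9       [1764, 9]
drop    [1764]
79      [1764, 79]
dup     [1764, 79, 79]
negate  [1764, 79, -79]
dup     [1764, 79, -79, -79]
over    [1764, 79, -79, -79, -79]
-       [1764, 79, -79, 0]
*       [1764, 79, 0]
-       [1764, 79]
-       [1685]
-6      [1685, -6]
drop    [1685]
negate  [-1685]
dup     [-1685, -1685]
swap    [-1685, -1685]
over    [-1685, -1685, -1685]
swap    [-1685, -1685, -1685]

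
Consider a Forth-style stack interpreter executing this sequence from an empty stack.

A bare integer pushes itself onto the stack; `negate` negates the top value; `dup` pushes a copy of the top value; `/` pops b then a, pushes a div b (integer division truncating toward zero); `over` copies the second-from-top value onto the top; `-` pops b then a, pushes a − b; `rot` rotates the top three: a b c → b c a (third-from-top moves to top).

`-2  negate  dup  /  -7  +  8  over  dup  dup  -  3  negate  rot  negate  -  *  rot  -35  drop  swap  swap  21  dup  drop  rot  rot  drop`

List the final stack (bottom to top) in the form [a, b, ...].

-2     : [-2]
negate : [2]
dup    : [2, 2]
/      : [1]
-7     : [1, -7]
+      : [-6]
8      : [-6, 8]
over   : [-6, 8, -6]
dup    : [-6, 8, -6, -6]
dup    : [-6, 8, -6, -6, -6]
-      : [-6, 8, -6, 0]
3      : [-6, 8, -6, 0, 3]
negate : [-6, 8, -6, 0, -3]
rot    : [-6, 8, 0, -3, -6]
negate : [-6, 8, 0, -3, 6]
-      : [-6, 8, 0, -9]
*      : [-6, 8, 0]
rot    : [8, 0, -6]
-35    : [8, 0, -6, -35]
drop   : [8, 0, -6]
swap   : [8, -6, 0]
swap   : [8, 0, -6]
21     : [8, 0, -6, 21]
dup    : [8, 0, -6, 21, 21]
drop   : [8, 0, -6, 21]
rot    : [8, -6, 21, 0]
rot    : [8, 21, 0, -6]
drop   : [8, 21, 0]

[8, 21, 0]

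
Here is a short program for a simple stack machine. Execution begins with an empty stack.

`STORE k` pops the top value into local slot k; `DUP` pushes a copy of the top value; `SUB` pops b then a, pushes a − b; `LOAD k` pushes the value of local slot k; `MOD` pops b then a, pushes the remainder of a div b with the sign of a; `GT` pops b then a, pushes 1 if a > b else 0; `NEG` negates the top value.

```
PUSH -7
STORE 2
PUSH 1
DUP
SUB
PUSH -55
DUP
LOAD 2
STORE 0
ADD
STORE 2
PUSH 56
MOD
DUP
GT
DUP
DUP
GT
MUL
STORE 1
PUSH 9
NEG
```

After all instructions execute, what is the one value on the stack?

PUSH -7  → -7
STORE 2  → (empty)
PUSH 1   → 1
DUP      → 1 1
SUB      → 0
PUSH -55 → 0 -55
DUP      → 0 -55 -55
LOAD 2   → 0 -55 -55 -7
STORE 0  → 0 -55 -55
ADD      → 0 -110
STORE 2  → 0
PUSH 56  → 0 56
MOD      → 0
DUP      → 0 0
GT       → 0
DUP      → 0 0
DUP      → 0 0 0
GT       → 0 0
MUL      → 0
STORE 1  → (empty)
PUSH 9   → 9
NEG      → -9

-9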